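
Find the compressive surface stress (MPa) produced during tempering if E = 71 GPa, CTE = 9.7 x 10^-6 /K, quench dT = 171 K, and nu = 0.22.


Tempering stress: sigma = E * alpha * dT / (1 - nu)
  E (MPa) = 71 * 1000 = 71000
  Numerator = 71000 * (9.7 x 10^-6) * 171 = 117.7677
  Denominator = 1 - 0.22 = 0.78
  sigma = 117.7677 / 0.78 = 151.0 MPa

151.0 MPa


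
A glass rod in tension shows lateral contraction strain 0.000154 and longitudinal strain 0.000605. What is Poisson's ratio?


Poisson's ratio: nu = lateral strain / axial strain
  nu = 0.000154 / 0.000605 = 0.2545

0.2545


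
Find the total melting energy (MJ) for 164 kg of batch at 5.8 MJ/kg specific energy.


Total energy = mass * specific energy
  E = 164 * 5.8 = 951.2 MJ

951.2 MJ


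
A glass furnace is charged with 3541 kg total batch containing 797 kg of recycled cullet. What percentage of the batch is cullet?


Cullet ratio = (cullet mass / total batch mass) * 100
  Ratio = 797 / 3541 * 100 = 22.51%

22.51%


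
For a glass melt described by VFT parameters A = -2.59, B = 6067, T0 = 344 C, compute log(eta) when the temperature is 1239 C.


VFT equation: log(eta) = A + B / (T - T0)
  T - T0 = 1239 - 344 = 895
  B / (T - T0) = 6067 / 895 = 6.779
  log(eta) = -2.59 + 6.779 = 4.189

4.189


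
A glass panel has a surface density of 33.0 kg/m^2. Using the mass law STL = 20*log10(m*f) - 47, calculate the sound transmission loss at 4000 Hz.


Mass law: STL = 20 * log10(m * f) - 47
  m * f = 33.0 * 4000 = 132000
  log10(132000) = 5.12057
  STL = 20 * 5.12057 - 47 = 102.4114 - 47 = 55.4 dB

55.4 dB


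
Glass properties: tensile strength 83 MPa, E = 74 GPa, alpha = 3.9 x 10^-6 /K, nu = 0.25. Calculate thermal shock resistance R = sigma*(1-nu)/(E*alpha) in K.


Thermal shock resistance: R = sigma * (1 - nu) / (E * alpha)
  Numerator = 83 * (1 - 0.25) = 62.25
  Denominator = 74 * 1000 * (3.9 x 10^-6) = 0.2886
  R = 62.25 / 0.2886 = 215.7 K

215.7 K


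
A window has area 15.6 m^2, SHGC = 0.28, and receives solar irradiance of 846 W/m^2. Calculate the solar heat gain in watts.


Solar heat gain: Q = Area * SHGC * Irradiance
  Q = 15.6 * 0.28 * 846 = 3695.3 W

3695.3 W


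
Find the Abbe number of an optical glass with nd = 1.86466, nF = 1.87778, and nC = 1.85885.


Abbe number formula: Vd = (nd - 1) / (nF - nC)
  nd - 1 = 1.86466 - 1 = 0.86466
  nF - nC = 1.87778 - 1.85885 = 0.01893
  Vd = 0.86466 / 0.01893 = 45.68

45.68


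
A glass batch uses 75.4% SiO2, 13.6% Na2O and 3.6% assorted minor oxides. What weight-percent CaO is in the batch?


Pieces sum to 100%:
  CaO = 100 - (SiO2 + Na2O + others)
  CaO = 100 - (75.4 + 13.6 + 3.6) = 7.4%

7.4%


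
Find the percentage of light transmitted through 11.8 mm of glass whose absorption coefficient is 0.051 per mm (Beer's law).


Beer-Lambert law: T = exp(-alpha * thickness)
  exponent = -0.051 * 11.8 = -0.6018
  T = exp(-0.6018) = 0.5478
  Percentage = 0.5478 * 100 = 54.78%

54.78%


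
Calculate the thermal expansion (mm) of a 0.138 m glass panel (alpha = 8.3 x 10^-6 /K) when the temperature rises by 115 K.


Thermal expansion formula: dL = alpha * L0 * dT
  dL = (8.3 x 10^-6) * 0.138 * 115 = 0.00013172 m
Convert to mm: 0.00013172 * 1000 = 0.1317 mm

0.1317 mm


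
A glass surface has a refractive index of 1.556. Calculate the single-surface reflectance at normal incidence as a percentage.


Fresnel reflectance at normal incidence:
  R = ((n - 1)/(n + 1))^2
  (n - 1)/(n + 1) = (1.556 - 1)/(1.556 + 1) = 0.217527
  R = 0.217527^2 = 0.047318
  R(%) = 0.047318 * 100 = 4.732%

4.732%


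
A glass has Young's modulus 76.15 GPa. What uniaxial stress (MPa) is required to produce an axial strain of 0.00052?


Rearrange E = sigma / epsilon:
  sigma = E * epsilon
  E (MPa) = 76.15 * 1000 = 76150
  sigma = 76150 * 0.00052 = 39.6 MPa

39.6 MPa


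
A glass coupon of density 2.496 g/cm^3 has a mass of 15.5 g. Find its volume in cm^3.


Rearrange rho = m / V:
  V = m / rho
  V = 15.5 / 2.496 = 6.21 cm^3

6.21 cm^3


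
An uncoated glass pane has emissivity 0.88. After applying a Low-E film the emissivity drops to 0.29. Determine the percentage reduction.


Percentage reduction = (1 - coated/uncoated) * 100
  Ratio = 0.29 / 0.88 = 0.3295
  Reduction = (1 - 0.3295) * 100 = 67.0%

67.0%


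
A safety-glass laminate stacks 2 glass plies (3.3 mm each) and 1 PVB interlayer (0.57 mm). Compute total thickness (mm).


Total thickness = glass contribution + PVB contribution
  Glass: 2 * 3.3 = 6.6 mm
  PVB: 1 * 0.57 = 0.57 mm
  Total = 6.6 + 0.57 = 7.17 mm

7.17 mm


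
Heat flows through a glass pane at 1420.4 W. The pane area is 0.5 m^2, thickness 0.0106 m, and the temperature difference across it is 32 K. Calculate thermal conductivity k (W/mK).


Fourier's law rearranged: k = Q * t / (A * dT)
  Numerator = 1420.4 * 0.0106 = 15.05624
  Denominator = 0.5 * 32 = 16.0
  k = 15.05624 / 16.0 = 0.941 W/mK

0.941 W/mK


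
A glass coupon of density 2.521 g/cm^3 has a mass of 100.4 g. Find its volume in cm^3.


Rearrange rho = m / V:
  V = m / rho
  V = 100.4 / 2.521 = 39.825 cm^3

39.825 cm^3


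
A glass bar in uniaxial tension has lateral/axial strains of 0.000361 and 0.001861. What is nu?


Poisson's ratio: nu = lateral strain / axial strain
  nu = 0.000361 / 0.001861 = 0.194

0.194


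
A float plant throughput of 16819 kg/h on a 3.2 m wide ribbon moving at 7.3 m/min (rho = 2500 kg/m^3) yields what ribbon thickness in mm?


Ribbon cross-section from mass balance:
  Volume rate = throughput / density = 16819 / 2500 = 6.7276 m^3/h
  thickness = volume rate / (speed * 60 * width), i.e.
  thickness = throughput / (60 * speed * width * density) * 1000
  thickness = 16819 / (60 * 7.3 * 3.2 * 2500) * 1000 = 4.8 mm

4.8 mm


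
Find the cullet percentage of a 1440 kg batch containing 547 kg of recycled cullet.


Cullet ratio = (cullet mass / total batch mass) * 100
  Ratio = 547 / 1440 * 100 = 37.99%

37.99%


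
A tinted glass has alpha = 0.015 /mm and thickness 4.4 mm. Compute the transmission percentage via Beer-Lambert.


Beer-Lambert law: T = exp(-alpha * thickness)
  exponent = -0.015 * 4.4 = -0.066
  T = exp(-0.066) = 0.9361
  Percentage = 0.9361 * 100 = 93.61%

93.61%


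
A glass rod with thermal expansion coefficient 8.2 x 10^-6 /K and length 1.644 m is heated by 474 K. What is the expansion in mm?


Thermal expansion formula: dL = alpha * L0 * dT
  dL = (8.2 x 10^-6) * 1.644 * 474 = 0.0063899 m
Convert to mm: 0.0063899 * 1000 = 6.3899 mm

6.3899 mm


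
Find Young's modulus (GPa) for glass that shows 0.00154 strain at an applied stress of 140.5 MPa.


Young's modulus: E = stress / strain
  E = 140.5 MPa / 0.00154 = 91233.77 MPa
Convert to GPa: 91233.77 / 1000 = 91.23 GPa

91.23 GPa


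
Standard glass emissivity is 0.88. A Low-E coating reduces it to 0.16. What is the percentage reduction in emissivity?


Percentage reduction = (1 - coated/uncoated) * 100
  Ratio = 0.16 / 0.88 = 0.1818
  Reduction = (1 - 0.1818) * 100 = 81.8%

81.8%


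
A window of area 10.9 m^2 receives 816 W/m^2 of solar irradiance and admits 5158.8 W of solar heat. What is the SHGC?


Rearrange Q = Area * SHGC * Irradiance:
  SHGC = Q / (Area * Irradiance)
  SHGC = 5158.8 / (10.9 * 816) = 0.58

0.58


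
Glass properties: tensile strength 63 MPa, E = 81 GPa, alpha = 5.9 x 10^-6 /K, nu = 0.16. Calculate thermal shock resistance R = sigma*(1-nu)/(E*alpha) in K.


Thermal shock resistance: R = sigma * (1 - nu) / (E * alpha)
  Numerator = 63 * (1 - 0.16) = 52.92
  Denominator = 81 * 1000 * (5.9 x 10^-6) = 0.4779
  R = 52.92 / 0.4779 = 110.7 K

110.7 K


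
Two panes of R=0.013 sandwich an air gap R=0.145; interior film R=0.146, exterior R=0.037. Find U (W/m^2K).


Total thermal resistance (series):
  R_total = R_in + R_glass + R_air + R_glass + R_out
  R_total = 0.146 + 0.013 + 0.145 + 0.013 + 0.037 = 0.354 m^2K/W
U-value = 1 / R_total = 1 / 0.354 = 2.825 W/m^2K

2.825 W/m^2K


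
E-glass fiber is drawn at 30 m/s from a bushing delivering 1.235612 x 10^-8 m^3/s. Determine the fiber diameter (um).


Cross-sectional area from continuity:
  A = Q / v = 1.235612 x 10^-8 / 30 = 4.118707 x 10^-10 m^2
Diameter from circular cross-section:
  d = sqrt(4A / pi) * 10^6 (m -> um)
  d = sqrt(4 * 4.118707 x 10^-10 / pi) * 10^6 = 22.9 um

22.9 um


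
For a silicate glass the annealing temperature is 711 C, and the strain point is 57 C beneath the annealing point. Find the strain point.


Strain point = annealing point - difference:
  T_strain = 711 - 57 = 654 C

654 C


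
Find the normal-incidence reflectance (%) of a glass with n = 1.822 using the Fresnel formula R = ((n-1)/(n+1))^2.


Fresnel reflectance at normal incidence:
  R = ((n - 1)/(n + 1))^2
  (n - 1)/(n + 1) = (1.822 - 1)/(1.822 + 1) = 0.291283
  R = 0.291283^2 = 0.0848458
  R(%) = 0.0848458 * 100 = 8.485%

8.485%


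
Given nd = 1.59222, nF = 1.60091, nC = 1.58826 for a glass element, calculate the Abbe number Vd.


Abbe number formula: Vd = (nd - 1) / (nF - nC)
  nd - 1 = 1.59222 - 1 = 0.59222
  nF - nC = 1.60091 - 1.58826 = 0.01265
  Vd = 0.59222 / 0.01265 = 46.82

46.82


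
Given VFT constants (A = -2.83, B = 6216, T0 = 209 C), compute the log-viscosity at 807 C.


VFT equation: log(eta) = A + B / (T - T0)
  T - T0 = 807 - 209 = 598
  B / (T - T0) = 6216 / 598 = 10.395
  log(eta) = -2.83 + 10.395 = 7.565

7.565


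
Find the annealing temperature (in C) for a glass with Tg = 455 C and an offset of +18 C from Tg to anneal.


The annealing temperature is Tg plus the offset:
  T_anneal = 455 + 18 = 473 C

473 C


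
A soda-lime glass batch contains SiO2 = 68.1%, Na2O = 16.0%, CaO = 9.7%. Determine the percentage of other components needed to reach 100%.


Sum the three major oxides:
  SiO2 + Na2O + CaO = 68.1 + 16.0 + 9.7 = 93.8%
Subtract from 100%:
  Others = 100 - 93.8 = 6.2%

6.2%


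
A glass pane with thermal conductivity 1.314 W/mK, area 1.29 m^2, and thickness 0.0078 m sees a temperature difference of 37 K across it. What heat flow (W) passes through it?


Fourier's law: Q = k * A * dT / t
  Q = 1.314 * 1.29 * 37 / 0.0078
  Q = 62.71722 / 0.0078 = 8040.7 W

8040.7 W


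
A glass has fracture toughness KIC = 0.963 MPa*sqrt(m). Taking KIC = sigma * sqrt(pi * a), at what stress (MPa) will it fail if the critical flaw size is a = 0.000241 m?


Rearrange KIC = sigma * sqrt(pi * a):
  sigma = KIC / sqrt(pi * a)
  sqrt(pi * 0.000241) = 0.027516
  sigma = 0.963 / 0.027516 = 35.0 MPa

35.0 MPa


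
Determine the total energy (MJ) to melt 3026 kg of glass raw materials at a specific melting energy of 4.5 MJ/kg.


Total energy = mass * specific energy
  E = 3026 * 4.5 = 13617 MJ

13617 MJ


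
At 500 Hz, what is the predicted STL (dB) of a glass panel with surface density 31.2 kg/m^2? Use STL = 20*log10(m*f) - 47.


Mass law: STL = 20 * log10(m * f) - 47
  m * f = 31.2 * 500 = 15600
  log10(15600) = 4.19312
  STL = 20 * 4.19312 - 47 = 83.8624 - 47 = 36.9 dB

36.9 dB


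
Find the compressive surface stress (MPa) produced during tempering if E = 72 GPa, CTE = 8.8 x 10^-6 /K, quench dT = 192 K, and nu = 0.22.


Tempering stress: sigma = E * alpha * dT / (1 - nu)
  E (MPa) = 72 * 1000 = 72000
  Numerator = 72000 * (8.8 x 10^-6) * 192 = 121.6512
  Denominator = 1 - 0.22 = 0.78
  sigma = 121.6512 / 0.78 = 156.0 MPa

156.0 MPa


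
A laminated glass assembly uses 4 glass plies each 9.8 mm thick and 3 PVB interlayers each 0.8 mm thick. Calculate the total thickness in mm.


Total thickness = glass contribution + PVB contribution
  Glass: 4 * 9.8 = 39.2 mm
  PVB: 3 * 0.8 = 2.4 mm
  Total = 39.2 + 2.4 = 41.6 mm

41.6 mm


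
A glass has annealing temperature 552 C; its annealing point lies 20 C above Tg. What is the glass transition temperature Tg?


Rearrange T_anneal = Tg + offset for Tg:
  Tg = T_anneal - offset = 552 - 20 = 532 C

532 C


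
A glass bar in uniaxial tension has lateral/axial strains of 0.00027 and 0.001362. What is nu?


Poisson's ratio: nu = lateral strain / axial strain
  nu = 0.00027 / 0.001362 = 0.1982

0.1982


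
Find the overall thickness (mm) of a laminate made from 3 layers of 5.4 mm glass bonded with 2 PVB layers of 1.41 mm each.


Total thickness = glass contribution + PVB contribution
  Glass: 3 * 5.4 = 16.2 mm
  PVB: 2 * 1.41 = 2.82 mm
  Total = 16.2 + 2.82 = 19.02 mm

19.02 mm


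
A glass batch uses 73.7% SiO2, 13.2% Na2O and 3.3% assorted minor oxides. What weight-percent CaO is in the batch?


Pieces sum to 100%:
  CaO = 100 - (SiO2 + Na2O + others)
  CaO = 100 - (73.7 + 13.2 + 3.3) = 9.8%

9.8%


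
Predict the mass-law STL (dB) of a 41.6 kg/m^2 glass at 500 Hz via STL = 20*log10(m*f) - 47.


Mass law: STL = 20 * log10(m * f) - 47
  m * f = 41.6 * 500 = 20800
  log10(20800) = 4.31806
  STL = 20 * 4.31806 - 47 = 86.3612 - 47 = 39.4 dB

39.4 dB


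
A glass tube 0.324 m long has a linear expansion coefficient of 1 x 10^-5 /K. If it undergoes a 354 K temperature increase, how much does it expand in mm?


Thermal expansion formula: dL = alpha * L0 * dT
  dL = (1 x 10^-5) * 0.324 * 354 = 0.00114696 m
Convert to mm: 0.00114696 * 1000 = 1.147 mm

1.147 mm


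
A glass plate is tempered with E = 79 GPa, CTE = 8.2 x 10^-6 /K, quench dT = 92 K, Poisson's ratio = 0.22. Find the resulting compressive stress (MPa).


Tempering stress: sigma = E * alpha * dT / (1 - nu)
  E (MPa) = 79 * 1000 = 79000
  Numerator = 79000 * (8.2 x 10^-6) * 92 = 59.5976
  Denominator = 1 - 0.22 = 0.78
  sigma = 59.5976 / 0.78 = 76.4 MPa

76.4 MPa


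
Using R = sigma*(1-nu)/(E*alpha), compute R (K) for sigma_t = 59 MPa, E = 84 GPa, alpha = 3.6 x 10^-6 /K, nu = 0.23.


Thermal shock resistance: R = sigma * (1 - nu) / (E * alpha)
  Numerator = 59 * (1 - 0.23) = 45.43
  Denominator = 84 * 1000 * (3.6 x 10^-6) = 0.3024
  R = 45.43 / 0.3024 = 150.2 K

150.2 K


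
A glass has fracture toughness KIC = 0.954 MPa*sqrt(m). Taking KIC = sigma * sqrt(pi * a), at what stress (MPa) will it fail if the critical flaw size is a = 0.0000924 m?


Rearrange KIC = sigma * sqrt(pi * a):
  sigma = KIC / sqrt(pi * a)
  sqrt(pi * 0.0000924) = 0.017038
  sigma = 0.954 / 0.017038 = 55.99 MPa

55.99 MPa


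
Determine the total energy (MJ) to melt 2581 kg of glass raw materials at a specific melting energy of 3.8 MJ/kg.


Total energy = mass * specific energy
  E = 2581 * 3.8 = 9807.8 MJ

9807.8 MJ


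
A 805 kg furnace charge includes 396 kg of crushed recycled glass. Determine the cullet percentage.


Cullet ratio = (cullet mass / total batch mass) * 100
  Ratio = 396 / 805 * 100 = 49.19%

49.19%


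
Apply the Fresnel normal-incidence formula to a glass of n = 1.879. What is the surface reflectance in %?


Fresnel reflectance at normal incidence:
  R = ((n - 1)/(n + 1))^2
  (n - 1)/(n + 1) = (1.879 - 1)/(1.879 + 1) = 0.305314
  R = 0.305314^2 = 0.0932166
  R(%) = 0.0932166 * 100 = 9.322%

9.322%


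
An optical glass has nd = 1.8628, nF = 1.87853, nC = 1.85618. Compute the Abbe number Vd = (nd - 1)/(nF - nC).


Abbe number formula: Vd = (nd - 1) / (nF - nC)
  nd - 1 = 1.8628 - 1 = 0.8628
  nF - nC = 1.87853 - 1.85618 = 0.02235
  Vd = 0.8628 / 0.02235 = 38.6

38.6


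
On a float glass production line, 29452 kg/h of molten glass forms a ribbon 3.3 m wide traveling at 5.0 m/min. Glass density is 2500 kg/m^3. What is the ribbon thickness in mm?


Ribbon cross-section from mass balance:
  Volume rate = throughput / density = 29452 / 2500 = 11.7808 m^3/h
  thickness = volume rate / (speed * 60 * width), i.e.
  thickness = throughput / (60 * speed * width * density) * 1000
  thickness = 29452 / (60 * 5.0 * 3.3 * 2500) * 1000 = 11.9 mm

11.9 mm


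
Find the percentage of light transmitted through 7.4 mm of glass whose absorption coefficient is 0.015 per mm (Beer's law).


Beer-Lambert law: T = exp(-alpha * thickness)
  exponent = -0.015 * 7.4 = -0.111
  T = exp(-0.111) = 0.8949
  Percentage = 0.8949 * 100 = 89.49%

89.49%


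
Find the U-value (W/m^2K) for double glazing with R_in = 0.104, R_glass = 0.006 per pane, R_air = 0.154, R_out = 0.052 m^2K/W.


Total thermal resistance (series):
  R_total = R_in + R_glass + R_air + R_glass + R_out
  R_total = 0.104 + 0.006 + 0.154 + 0.006 + 0.052 = 0.322 m^2K/W
U-value = 1 / R_total = 1 / 0.322 = 3.106 W/m^2K

3.106 W/m^2K


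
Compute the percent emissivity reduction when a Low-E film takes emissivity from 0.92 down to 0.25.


Percentage reduction = (1 - coated/uncoated) * 100
  Ratio = 0.25 / 0.92 = 0.2717
  Reduction = (1 - 0.2717) * 100 = 72.8%

72.8%


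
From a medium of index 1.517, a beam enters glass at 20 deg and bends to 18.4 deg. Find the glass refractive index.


Apply Snell's law: n1 * sin(theta1) = n2 * sin(theta2)
  n2 = n1 * sin(theta1) / sin(theta2)
  sin(20) = 0.34202
  sin(18.4) = 0.315649
  n2 = 1.517 * 0.34202 / 0.315649 = 1.6437

1.6437


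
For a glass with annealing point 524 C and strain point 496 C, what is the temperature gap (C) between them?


Gap = T_anneal - T_strain:
  gap = 524 - 496 = 28 C

28 C


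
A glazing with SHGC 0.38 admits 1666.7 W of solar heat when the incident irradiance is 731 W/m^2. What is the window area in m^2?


Rearrange Q = Area * SHGC * Irradiance:
  Area = Q / (SHGC * Irradiance)
  Area = 1666.7 / (0.38 * 731) = 6.0 m^2

6.0 m^2


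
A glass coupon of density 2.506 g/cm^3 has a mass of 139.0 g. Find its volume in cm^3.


Rearrange rho = m / V:
  V = m / rho
  V = 139.0 / 2.506 = 55.467 cm^3

55.467 cm^3


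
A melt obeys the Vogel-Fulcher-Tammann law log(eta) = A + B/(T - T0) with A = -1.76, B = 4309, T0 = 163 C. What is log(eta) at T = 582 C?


VFT equation: log(eta) = A + B / (T - T0)
  T - T0 = 582 - 163 = 419
  B / (T - T0) = 4309 / 419 = 10.284
  log(eta) = -1.76 + 10.284 = 8.524

8.524


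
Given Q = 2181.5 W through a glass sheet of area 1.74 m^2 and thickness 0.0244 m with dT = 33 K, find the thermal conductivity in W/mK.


Fourier's law rearranged: k = Q * t / (A * dT)
  Numerator = 2181.5 * 0.0244 = 53.2286
  Denominator = 1.74 * 33 = 57.42
  k = 53.2286 / 57.42 = 0.927 W/mK

0.927 W/mK


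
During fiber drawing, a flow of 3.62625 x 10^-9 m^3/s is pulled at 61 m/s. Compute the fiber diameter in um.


Cross-sectional area from continuity:
  A = Q / v = 3.62625 x 10^-9 / 61 = 5.944672 x 10^-11 m^2
Diameter from circular cross-section:
  d = sqrt(4A / pi) * 10^6 (m -> um)
  d = sqrt(4 * 5.944672 x 10^-11 / pi) * 10^6 = 8.7 um

8.7 um


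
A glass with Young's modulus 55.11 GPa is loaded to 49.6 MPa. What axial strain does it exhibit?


Rearrange E = sigma / epsilon:
  epsilon = sigma / E
  E (MPa) = 55.11 * 1000 = 55110
  epsilon = 49.6 / 55110 = 0.0009

0.0009


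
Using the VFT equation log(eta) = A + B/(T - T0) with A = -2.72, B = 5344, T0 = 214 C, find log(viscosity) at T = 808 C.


VFT equation: log(eta) = A + B / (T - T0)
  T - T0 = 808 - 214 = 594
  B / (T - T0) = 5344 / 594 = 8.997
  log(eta) = -2.72 + 8.997 = 6.277

6.277


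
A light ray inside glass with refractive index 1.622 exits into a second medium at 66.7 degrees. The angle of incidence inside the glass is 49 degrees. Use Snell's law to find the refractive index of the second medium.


Apply Snell's law: n1 * sin(theta1) = n2 * sin(theta2)
  n2 = n1 * sin(theta1) / sin(theta2)
  sin(49) = 0.75471
  sin(66.7) = 0.918446
  n2 = 1.622 * 0.75471 / 0.918446 = 1.3328

1.3328


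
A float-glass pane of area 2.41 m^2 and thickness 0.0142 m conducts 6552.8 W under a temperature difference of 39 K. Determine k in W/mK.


Fourier's law rearranged: k = Q * t / (A * dT)
  Numerator = 6552.8 * 0.0142 = 93.04976
  Denominator = 2.41 * 39 = 93.99
  k = 93.04976 / 93.99 = 0.99 W/mK

0.99 W/mK


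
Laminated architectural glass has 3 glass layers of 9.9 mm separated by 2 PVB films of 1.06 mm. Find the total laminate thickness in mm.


Total thickness = glass contribution + PVB contribution
  Glass: 3 * 9.9 = 29.7 mm
  PVB: 2 * 1.06 = 2.12 mm
  Total = 29.7 + 2.12 = 31.82 mm

31.82 mm


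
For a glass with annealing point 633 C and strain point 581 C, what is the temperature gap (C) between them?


Gap = T_anneal - T_strain:
  gap = 633 - 581 = 52 C

52 C


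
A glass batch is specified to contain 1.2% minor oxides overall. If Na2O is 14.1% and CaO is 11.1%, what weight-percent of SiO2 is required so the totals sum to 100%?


Known pieces sum to 100%:
  SiO2 = 100 - (others + Na2O + CaO)
  SiO2 = 100 - (1.2 + 14.1 + 11.1) = 73.6%

73.6%


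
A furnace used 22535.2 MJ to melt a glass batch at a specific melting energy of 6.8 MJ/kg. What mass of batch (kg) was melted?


Rearrange E = m * s for m:
  m = E / s
  m = 22535.2 / 6.8 = 3314.0 kg

3314.0 kg


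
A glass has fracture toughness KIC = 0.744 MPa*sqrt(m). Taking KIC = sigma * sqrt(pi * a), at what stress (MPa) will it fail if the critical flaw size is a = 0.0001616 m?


Rearrange KIC = sigma * sqrt(pi * a):
  sigma = KIC / sqrt(pi * a)
  sqrt(pi * 0.0001616) = 0.022532
  sigma = 0.744 / 0.022532 = 33.02 MPa

33.02 MPa


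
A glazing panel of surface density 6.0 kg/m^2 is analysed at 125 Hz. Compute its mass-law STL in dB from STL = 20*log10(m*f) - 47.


Mass law: STL = 20 * log10(m * f) - 47
  m * f = 6.0 * 125 = 750
  log10(750) = 2.87506
  STL = 20 * 2.87506 - 47 = 57.5012 - 47 = 10.5 dB

10.5 dB


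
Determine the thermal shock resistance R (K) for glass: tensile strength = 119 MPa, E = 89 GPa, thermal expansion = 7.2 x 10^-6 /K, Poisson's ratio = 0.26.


Thermal shock resistance: R = sigma * (1 - nu) / (E * alpha)
  Numerator = 119 * (1 - 0.26) = 88.06
  Denominator = 89 * 1000 * (7.2 x 10^-6) = 0.6408
  R = 88.06 / 0.6408 = 137.4 K

137.4 K


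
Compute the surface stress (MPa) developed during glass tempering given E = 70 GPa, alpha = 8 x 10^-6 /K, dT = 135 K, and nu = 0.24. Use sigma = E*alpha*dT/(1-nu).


Tempering stress: sigma = E * alpha * dT / (1 - nu)
  E (MPa) = 70 * 1000 = 70000
  Numerator = 70000 * (8 x 10^-6) * 135 = 75.6
  Denominator = 1 - 0.24 = 0.76
  sigma = 75.6 / 0.76 = 99.5 MPa

99.5 MPa


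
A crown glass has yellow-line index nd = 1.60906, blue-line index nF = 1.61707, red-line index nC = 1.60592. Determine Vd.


Abbe number formula: Vd = (nd - 1) / (nF - nC)
  nd - 1 = 1.60906 - 1 = 0.60906
  nF - nC = 1.61707 - 1.60592 = 0.01115
  Vd = 0.60906 / 0.01115 = 54.62

54.62


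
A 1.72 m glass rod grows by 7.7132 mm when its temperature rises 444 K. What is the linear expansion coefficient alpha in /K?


Rearrange dL = alpha * L0 * dT for alpha:
  alpha = dL / (L0 * dT)
  alpha = (7.7132 / 1000) / (1.72 * 444) = 0.0000101 /K = 1.01 x 10^-5 /K

1.01 x 10^-5 /K


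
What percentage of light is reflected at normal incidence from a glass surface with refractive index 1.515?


Fresnel reflectance at normal incidence:
  R = ((n - 1)/(n + 1))^2
  (n - 1)/(n + 1) = (1.515 - 1)/(1.515 + 1) = 0.204771
  R = 0.204771^2 = 0.0419312
  R(%) = 0.0419312 * 100 = 4.193%

4.193%


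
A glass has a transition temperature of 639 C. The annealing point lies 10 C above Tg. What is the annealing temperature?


The annealing temperature is Tg plus the offset:
  T_anneal = 639 + 10 = 649 C

649 C


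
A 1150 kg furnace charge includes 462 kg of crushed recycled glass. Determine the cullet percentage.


Cullet ratio = (cullet mass / total batch mass) * 100
  Ratio = 462 / 1150 * 100 = 40.17%

40.17%


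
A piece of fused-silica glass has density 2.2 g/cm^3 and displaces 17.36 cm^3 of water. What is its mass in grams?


Rearrange rho = m / V:
  m = rho * V
  m = 2.2 * 17.36 = 38.192 g

38.192 g


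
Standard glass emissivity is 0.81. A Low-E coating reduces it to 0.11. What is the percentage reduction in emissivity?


Percentage reduction = (1 - coated/uncoated) * 100
  Ratio = 0.11 / 0.81 = 0.1358
  Reduction = (1 - 0.1358) * 100 = 86.4%

86.4%


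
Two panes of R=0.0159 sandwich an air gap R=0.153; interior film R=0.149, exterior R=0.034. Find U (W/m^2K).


Total thermal resistance (series):
  R_total = R_in + R_glass + R_air + R_glass + R_out
  R_total = 0.149 + 0.0159 + 0.153 + 0.0159 + 0.034 = 0.3678 m^2K/W
U-value = 1 / R_total = 1 / 0.3678 = 2.719 W/m^2K

2.719 W/m^2K


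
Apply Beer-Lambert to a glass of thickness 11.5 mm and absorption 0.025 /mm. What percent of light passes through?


Beer-Lambert law: T = exp(-alpha * thickness)
  exponent = -0.025 * 11.5 = -0.2875
  T = exp(-0.2875) = 0.7501
  Percentage = 0.7501 * 100 = 75.01%

75.01%


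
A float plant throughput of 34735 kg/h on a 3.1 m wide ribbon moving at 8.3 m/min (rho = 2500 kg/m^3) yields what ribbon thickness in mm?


Ribbon cross-section from mass balance:
  Volume rate = throughput / density = 34735 / 2500 = 13.894 m^3/h
  thickness = volume rate / (speed * 60 * width), i.e.
  thickness = throughput / (60 * speed * width * density) * 1000
  thickness = 34735 / (60 * 8.3 * 3.1 * 2500) * 1000 = 9.0 mm

9.0 mm


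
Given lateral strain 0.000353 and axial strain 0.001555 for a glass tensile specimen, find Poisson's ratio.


Poisson's ratio: nu = lateral strain / axial strain
  nu = 0.000353 / 0.001555 = 0.227

0.227


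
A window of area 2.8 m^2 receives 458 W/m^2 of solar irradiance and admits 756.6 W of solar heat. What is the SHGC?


Rearrange Q = Area * SHGC * Irradiance:
  SHGC = Q / (Area * Irradiance)
  SHGC = 756.6 / (2.8 * 458) = 0.59

0.59


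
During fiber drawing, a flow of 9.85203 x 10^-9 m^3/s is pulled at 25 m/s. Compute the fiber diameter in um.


Cross-sectional area from continuity:
  A = Q / v = 9.85203 x 10^-9 / 25 = 3.940812 x 10^-10 m^2
Diameter from circular cross-section:
  d = sqrt(4A / pi) * 10^6 (m -> um)
  d = sqrt(4 * 3.940812 x 10^-10 / pi) * 10^6 = 22.4 um

22.4 um


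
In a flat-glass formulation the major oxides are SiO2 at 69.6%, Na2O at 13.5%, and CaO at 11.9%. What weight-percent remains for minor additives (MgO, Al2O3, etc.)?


Sum the three major oxides:
  SiO2 + Na2O + CaO = 69.6 + 13.5 + 11.9 = 95.0%
Subtract from 100%:
  Others = 100 - 95.0 = 5.0%

5.0%


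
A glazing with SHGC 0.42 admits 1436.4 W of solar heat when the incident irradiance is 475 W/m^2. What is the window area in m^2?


Rearrange Q = Area * SHGC * Irradiance:
  Area = Q / (SHGC * Irradiance)
  Area = 1436.4 / (0.42 * 475) = 7.2 m^2

7.2 m^2


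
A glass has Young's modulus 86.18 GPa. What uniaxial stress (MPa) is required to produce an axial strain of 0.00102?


Rearrange E = sigma / epsilon:
  sigma = E * epsilon
  E (MPa) = 86.18 * 1000 = 86180
  sigma = 86180 * 0.00102 = 87.9 MPa

87.9 MPa


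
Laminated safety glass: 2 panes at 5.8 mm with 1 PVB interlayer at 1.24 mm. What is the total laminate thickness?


Total thickness = glass contribution + PVB contribution
  Glass: 2 * 5.8 = 11.6 mm
  PVB: 1 * 1.24 = 1.24 mm
  Total = 11.6 + 1.24 = 12.84 mm

12.84 mm


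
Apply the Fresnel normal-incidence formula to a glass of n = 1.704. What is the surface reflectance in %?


Fresnel reflectance at normal incidence:
  R = ((n - 1)/(n + 1))^2
  (n - 1)/(n + 1) = (1.704 - 1)/(1.704 + 1) = 0.260355
  R = 0.260355^2 = 0.0677847
  R(%) = 0.0677847 * 100 = 6.778%

6.778%


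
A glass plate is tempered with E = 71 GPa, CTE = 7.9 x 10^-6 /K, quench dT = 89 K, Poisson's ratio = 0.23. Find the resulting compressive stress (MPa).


Tempering stress: sigma = E * alpha * dT / (1 - nu)
  E (MPa) = 71 * 1000 = 71000
  Numerator = 71000 * (7.9 x 10^-6) * 89 = 49.9201
  Denominator = 1 - 0.23 = 0.77
  sigma = 49.9201 / 0.77 = 64.8 MPa

64.8 MPa


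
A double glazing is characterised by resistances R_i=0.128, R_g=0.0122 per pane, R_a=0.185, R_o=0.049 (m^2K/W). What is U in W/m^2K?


Total thermal resistance (series):
  R_total = R_in + R_glass + R_air + R_glass + R_out
  R_total = 0.128 + 0.0122 + 0.185 + 0.0122 + 0.049 = 0.3864 m^2K/W
U-value = 1 / R_total = 1 / 0.3864 = 2.588 W/m^2K

2.588 W/m^2K


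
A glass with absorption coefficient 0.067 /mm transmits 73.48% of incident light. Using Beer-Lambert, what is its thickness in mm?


Rearrange T = exp(-alpha * thickness):
  thickness = -ln(T) / alpha
  T = 73.48/100 = 0.7348
  ln(T) = -0.30816
  -ln(T) = 0.30816
  thickness = 0.30816 / 0.067 = 4.6 mm

4.6 mm


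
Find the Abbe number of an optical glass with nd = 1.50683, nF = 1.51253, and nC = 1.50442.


Abbe number formula: Vd = (nd - 1) / (nF - nC)
  nd - 1 = 1.50683 - 1 = 0.50683
  nF - nC = 1.51253 - 1.50442 = 0.00811
  Vd = 0.50683 / 0.00811 = 62.49

62.49


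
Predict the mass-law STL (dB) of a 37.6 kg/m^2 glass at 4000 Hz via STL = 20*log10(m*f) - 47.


Mass law: STL = 20 * log10(m * f) - 47
  m * f = 37.6 * 4000 = 150400
  log10(150400) = 5.17725
  STL = 20 * 5.17725 - 47 = 103.545 - 47 = 56.5 dB

56.5 dB


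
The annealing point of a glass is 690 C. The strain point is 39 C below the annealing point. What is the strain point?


Strain point = annealing point - difference:
  T_strain = 690 - 39 = 651 C

651 C


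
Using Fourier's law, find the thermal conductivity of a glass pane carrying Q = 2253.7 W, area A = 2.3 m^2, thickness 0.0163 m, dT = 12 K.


Fourier's law rearranged: k = Q * t / (A * dT)
  Numerator = 2253.7 * 0.0163 = 36.73531
  Denominator = 2.3 * 12 = 27.6
  k = 36.73531 / 27.6 = 1.331 W/mK

1.331 W/mK


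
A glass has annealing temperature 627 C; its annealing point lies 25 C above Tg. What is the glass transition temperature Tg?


Rearrange T_anneal = Tg + offset for Tg:
  Tg = T_anneal - offset = 627 - 25 = 602 C

602 C


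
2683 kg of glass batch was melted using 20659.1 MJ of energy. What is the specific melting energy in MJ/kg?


Rearrange E = m * s for s:
  s = E / m
  s = 20659.1 / 2683 = 7.7 MJ/kg

7.7 MJ/kg


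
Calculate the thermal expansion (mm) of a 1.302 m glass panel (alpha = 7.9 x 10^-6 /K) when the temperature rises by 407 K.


Thermal expansion formula: dL = alpha * L0 * dT
  dL = (7.9 x 10^-6) * 1.302 * 407 = 0.00418632 m
Convert to mm: 0.00418632 * 1000 = 4.1863 mm

4.1863 mm


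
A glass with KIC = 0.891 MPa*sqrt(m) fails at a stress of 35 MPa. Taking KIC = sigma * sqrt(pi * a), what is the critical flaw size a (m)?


Rearrange KIC = sigma * sqrt(pi * a):
  sqrt(pi * a) = KIC / sigma
  sqrt(pi * a) = 0.891 / 35 = 0.025457
  a = (KIC / sigma)^2 / pi
  a = 0.025457^2 / pi = 0.0002063 m

0.0002063 m


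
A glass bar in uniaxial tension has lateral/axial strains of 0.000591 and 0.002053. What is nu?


Poisson's ratio: nu = lateral strain / axial strain
  nu = 0.000591 / 0.002053 = 0.2879

0.2879


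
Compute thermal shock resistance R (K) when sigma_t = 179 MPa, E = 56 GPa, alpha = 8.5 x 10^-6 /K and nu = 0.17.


Thermal shock resistance: R = sigma * (1 - nu) / (E * alpha)
  Numerator = 179 * (1 - 0.17) = 148.57
  Denominator = 56 * 1000 * (8.5 x 10^-6) = 0.476
  R = 148.57 / 0.476 = 312.1 K

312.1 K


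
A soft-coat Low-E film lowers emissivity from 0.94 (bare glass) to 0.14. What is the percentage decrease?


Percentage reduction = (1 - coated/uncoated) * 100
  Ratio = 0.14 / 0.94 = 0.1489
  Reduction = (1 - 0.1489) * 100 = 85.1%

85.1%


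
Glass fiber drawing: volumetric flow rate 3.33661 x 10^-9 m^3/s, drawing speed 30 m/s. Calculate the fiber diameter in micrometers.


Cross-sectional area from continuity:
  A = Q / v = 3.33661 x 10^-9 / 30 = 1.112203 x 10^-10 m^2
Diameter from circular cross-section:
  d = sqrt(4A / pi) * 10^6 (m -> um)
  d = sqrt(4 * 1.112203 x 10^-10 / pi) * 10^6 = 11.9 um

11.9 um


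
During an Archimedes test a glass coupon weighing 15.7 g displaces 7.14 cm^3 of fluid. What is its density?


Use the definition of density:
  rho = mass / volume
  rho = 15.7 / 7.14 = 2.199 g/cm^3

2.199 g/cm^3


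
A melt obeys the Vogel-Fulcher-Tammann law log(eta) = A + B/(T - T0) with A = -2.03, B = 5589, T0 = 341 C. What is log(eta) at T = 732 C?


VFT equation: log(eta) = A + B / (T - T0)
  T - T0 = 732 - 341 = 391
  B / (T - T0) = 5589 / 391 = 14.294
  log(eta) = -2.03 + 14.294 = 12.264

12.264


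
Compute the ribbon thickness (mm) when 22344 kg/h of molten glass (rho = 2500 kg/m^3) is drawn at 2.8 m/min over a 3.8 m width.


Ribbon cross-section from mass balance:
  Volume rate = throughput / density = 22344 / 2500 = 8.9376 m^3/h
  thickness = volume rate / (speed * 60 * width), i.e.
  thickness = throughput / (60 * speed * width * density) * 1000
  thickness = 22344 / (60 * 2.8 * 3.8 * 2500) * 1000 = 14.0 mm

14.0 mm


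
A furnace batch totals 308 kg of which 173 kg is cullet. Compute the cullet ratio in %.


Cullet ratio = (cullet mass / total batch mass) * 100
  Ratio = 173 / 308 * 100 = 56.17%

56.17%


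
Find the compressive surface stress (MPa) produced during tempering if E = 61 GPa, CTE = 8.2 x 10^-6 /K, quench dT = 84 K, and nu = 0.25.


Tempering stress: sigma = E * alpha * dT / (1 - nu)
  E (MPa) = 61 * 1000 = 61000
  Numerator = 61000 * (8.2 x 10^-6) * 84 = 42.0168
  Denominator = 1 - 0.25 = 0.75
  sigma = 42.0168 / 0.75 = 56.0 MPa

56.0 MPa


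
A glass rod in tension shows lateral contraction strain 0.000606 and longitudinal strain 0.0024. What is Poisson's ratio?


Poisson's ratio: nu = lateral strain / axial strain
  nu = 0.000606 / 0.0024 = 0.2525

0.2525


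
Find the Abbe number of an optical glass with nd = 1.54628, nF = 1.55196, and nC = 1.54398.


Abbe number formula: Vd = (nd - 1) / (nF - nC)
  nd - 1 = 1.54628 - 1 = 0.54628
  nF - nC = 1.55196 - 1.54398 = 0.00798
  Vd = 0.54628 / 0.00798 = 68.46

68.46


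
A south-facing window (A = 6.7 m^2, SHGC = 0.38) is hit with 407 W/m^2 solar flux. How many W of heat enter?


Solar heat gain: Q = Area * SHGC * Irradiance
  Q = 6.7 * 0.38 * 407 = 1036.2 W

1036.2 W


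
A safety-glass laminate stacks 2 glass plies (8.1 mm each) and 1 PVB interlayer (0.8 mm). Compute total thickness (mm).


Total thickness = glass contribution + PVB contribution
  Glass: 2 * 8.1 = 16.2 mm
  PVB: 1 * 0.8 = 0.8 mm
  Total = 16.2 + 0.8 = 17.0 mm

17.0 mm


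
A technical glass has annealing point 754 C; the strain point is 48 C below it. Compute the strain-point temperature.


Strain point = annealing point - difference:
  T_strain = 754 - 48 = 706 C

706 C


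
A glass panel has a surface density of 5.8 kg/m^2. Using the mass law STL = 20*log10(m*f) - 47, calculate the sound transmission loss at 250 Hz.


Mass law: STL = 20 * log10(m * f) - 47
  m * f = 5.8 * 250 = 1450
  log10(1450) = 3.16137
  STL = 20 * 3.16137 - 47 = 63.2274 - 47 = 16.2 dB

16.2 dB


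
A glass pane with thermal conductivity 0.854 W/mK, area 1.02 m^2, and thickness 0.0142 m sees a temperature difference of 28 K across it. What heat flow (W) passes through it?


Fourier's law: Q = k * A * dT / t
  Q = 0.854 * 1.02 * 28 / 0.0142
  Q = 24.39024 / 0.0142 = 1717.6 W

1717.6 W


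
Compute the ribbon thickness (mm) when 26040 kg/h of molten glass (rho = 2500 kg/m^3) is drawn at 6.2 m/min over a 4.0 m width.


Ribbon cross-section from mass balance:
  Volume rate = throughput / density = 26040 / 2500 = 10.416 m^3/h
  thickness = volume rate / (speed * 60 * width), i.e.
  thickness = throughput / (60 * speed * width * density) * 1000
  thickness = 26040 / (60 * 6.2 * 4.0 * 2500) * 1000 = 7.0 mm

7.0 mm


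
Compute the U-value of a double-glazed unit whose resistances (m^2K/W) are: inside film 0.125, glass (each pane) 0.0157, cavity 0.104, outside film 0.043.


Total thermal resistance (series):
  R_total = R_in + R_glass + R_air + R_glass + R_out
  R_total = 0.125 + 0.0157 + 0.104 + 0.0157 + 0.043 = 0.3034 m^2K/W
U-value = 1 / R_total = 1 / 0.3034 = 3.296 W/m^2K

3.296 W/m^2K


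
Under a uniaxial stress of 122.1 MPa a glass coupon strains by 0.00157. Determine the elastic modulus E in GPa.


Young's modulus: E = stress / strain
  E = 122.1 MPa / 0.00157 = 77770.7 MPa
Convert to GPa: 77770.7 / 1000 = 77.77 GPa

77.77 GPa


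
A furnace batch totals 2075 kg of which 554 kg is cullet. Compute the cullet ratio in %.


Cullet ratio = (cullet mass / total batch mass) * 100
  Ratio = 554 / 2075 * 100 = 26.7%

26.7%


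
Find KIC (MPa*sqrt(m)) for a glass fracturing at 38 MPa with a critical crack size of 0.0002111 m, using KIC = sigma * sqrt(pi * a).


Fracture toughness: KIC = sigma * sqrt(pi * a)
  pi * a = pi * 0.0002111 = 0.00066319
  sqrt(pi * a) = 0.025752
  KIC = 38 * 0.025752 = 0.979 MPa*sqrt(m)

0.979 MPa*sqrt(m)


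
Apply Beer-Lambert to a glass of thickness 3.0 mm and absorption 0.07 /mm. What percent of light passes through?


Beer-Lambert law: T = exp(-alpha * thickness)
  exponent = -0.07 * 3.0 = -0.21
  T = exp(-0.21) = 0.8106
  Percentage = 0.8106 * 100 = 81.06%

81.06%


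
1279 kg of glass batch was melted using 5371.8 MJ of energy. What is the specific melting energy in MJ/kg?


Rearrange E = m * s for s:
  s = E / m
  s = 5371.8 / 1279 = 4.2 MJ/kg

4.2 MJ/kg


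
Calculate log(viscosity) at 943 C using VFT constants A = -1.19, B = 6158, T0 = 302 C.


VFT equation: log(eta) = A + B / (T - T0)
  T - T0 = 943 - 302 = 641
  B / (T - T0) = 6158 / 641 = 9.607
  log(eta) = -1.19 + 9.607 = 8.417

8.417


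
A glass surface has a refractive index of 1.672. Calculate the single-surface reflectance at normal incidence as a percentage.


Fresnel reflectance at normal incidence:
  R = ((n - 1)/(n + 1))^2
  (n - 1)/(n + 1) = (1.672 - 1)/(1.672 + 1) = 0.251497
  R = 0.251497^2 = 0.0632507
  R(%) = 0.0632507 * 100 = 6.325%

6.325%


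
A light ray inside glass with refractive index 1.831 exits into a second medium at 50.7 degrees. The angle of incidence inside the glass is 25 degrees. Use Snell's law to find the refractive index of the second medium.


Apply Snell's law: n1 * sin(theta1) = n2 * sin(theta2)
  n2 = n1 * sin(theta1) / sin(theta2)
  sin(25) = 0.422618
  sin(50.7) = 0.77384
  n2 = 1.831 * 0.422618 / 0.77384 = 1.0

1.0


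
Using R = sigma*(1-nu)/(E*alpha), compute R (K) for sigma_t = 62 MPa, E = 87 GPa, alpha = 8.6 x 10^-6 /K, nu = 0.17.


Thermal shock resistance: R = sigma * (1 - nu) / (E * alpha)
  Numerator = 62 * (1 - 0.17) = 51.46
  Denominator = 87 * 1000 * (8.6 x 10^-6) = 0.7482
  R = 51.46 / 0.7482 = 68.8 K

68.8 K


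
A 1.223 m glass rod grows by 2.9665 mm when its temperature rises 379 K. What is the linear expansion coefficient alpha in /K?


Rearrange dL = alpha * L0 * dT for alpha:
  alpha = dL / (L0 * dT)
  alpha = (2.9665 / 1000) / (1.223 * 379) = 0.0000064 /K = 6.4 x 10^-6 /K

6.4 x 10^-6 /K


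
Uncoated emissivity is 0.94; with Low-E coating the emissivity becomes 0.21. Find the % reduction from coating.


Percentage reduction = (1 - coated/uncoated) * 100
  Ratio = 0.21 / 0.94 = 0.2234
  Reduction = (1 - 0.2234) * 100 = 77.7%

77.7%


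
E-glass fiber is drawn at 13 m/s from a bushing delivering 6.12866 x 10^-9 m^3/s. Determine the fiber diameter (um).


Cross-sectional area from continuity:
  A = Q / v = 6.12866 x 10^-9 / 13 = 4.714354 x 10^-10 m^2
Diameter from circular cross-section:
  d = sqrt(4A / pi) * 10^6 (m -> um)
  d = sqrt(4 * 4.714354 x 10^-10 / pi) * 10^6 = 24.5 um

24.5 um


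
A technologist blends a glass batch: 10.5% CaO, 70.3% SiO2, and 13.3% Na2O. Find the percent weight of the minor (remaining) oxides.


Sum the three major oxides:
  SiO2 + Na2O + CaO = 70.3 + 13.3 + 10.5 = 94.1%
Subtract from 100%:
  Others = 100 - 94.1 = 5.9%

5.9%


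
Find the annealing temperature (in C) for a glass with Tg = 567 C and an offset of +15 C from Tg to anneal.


The annealing temperature is Tg plus the offset:
  T_anneal = 567 + 15 = 582 C

582 C


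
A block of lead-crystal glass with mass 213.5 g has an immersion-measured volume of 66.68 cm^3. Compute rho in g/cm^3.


Use the definition of density:
  rho = mass / volume
  rho = 213.5 / 66.68 = 3.202 g/cm^3

3.202 g/cm^3
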